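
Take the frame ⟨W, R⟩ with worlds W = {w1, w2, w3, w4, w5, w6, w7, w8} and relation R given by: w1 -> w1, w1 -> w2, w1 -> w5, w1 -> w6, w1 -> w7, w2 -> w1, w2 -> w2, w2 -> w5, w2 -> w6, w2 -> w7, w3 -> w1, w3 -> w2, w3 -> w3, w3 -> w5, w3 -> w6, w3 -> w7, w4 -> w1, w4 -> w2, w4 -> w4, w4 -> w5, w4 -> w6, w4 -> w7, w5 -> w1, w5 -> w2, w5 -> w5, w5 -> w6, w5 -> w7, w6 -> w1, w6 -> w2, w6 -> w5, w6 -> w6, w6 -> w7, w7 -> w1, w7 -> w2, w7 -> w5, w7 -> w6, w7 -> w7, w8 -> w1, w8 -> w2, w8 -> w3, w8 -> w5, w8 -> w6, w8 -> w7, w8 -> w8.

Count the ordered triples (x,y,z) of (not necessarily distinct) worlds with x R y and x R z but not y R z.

Enumerating: (w3,w1,w3), (w3,w2,w3), (w3,w5,w3), (w3,w6,w3), (w3,w7,w3), (w4,w1,w4), (w4,w2,w4), (w4,w5,w4), (w4,w6,w4), (w4,w7,w4), (w8,w1,w3), (w8,w1,w8), … and 9 more.
Total: 21.

21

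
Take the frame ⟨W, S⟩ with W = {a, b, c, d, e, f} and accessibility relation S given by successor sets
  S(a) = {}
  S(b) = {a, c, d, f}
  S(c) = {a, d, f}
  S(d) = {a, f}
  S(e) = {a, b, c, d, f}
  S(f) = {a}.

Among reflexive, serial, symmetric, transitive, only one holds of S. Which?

Reflexive: no — a is not related to itself.
Serial: no — a has no S-successor.
Symmetric: no — b S a but not a S b.
Transitive: yes — every two-step S-path is closed by a direct edge.
Only transitive holds.

transitive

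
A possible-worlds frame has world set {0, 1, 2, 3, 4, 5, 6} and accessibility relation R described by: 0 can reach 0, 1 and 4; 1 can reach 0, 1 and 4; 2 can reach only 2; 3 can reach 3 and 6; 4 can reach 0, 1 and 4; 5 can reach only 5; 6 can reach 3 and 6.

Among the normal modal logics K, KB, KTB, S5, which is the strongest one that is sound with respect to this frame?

S5

Symmetric (axiom B): yes — every pair in R has its reverse in R.
Reflexive (axiom T): yes — every world is R-related to itself.
Euclidean (axiom 5): yes — any two successors of a common world are R-related.
So F validates K, KB, KTB, S5. The strongest is S5.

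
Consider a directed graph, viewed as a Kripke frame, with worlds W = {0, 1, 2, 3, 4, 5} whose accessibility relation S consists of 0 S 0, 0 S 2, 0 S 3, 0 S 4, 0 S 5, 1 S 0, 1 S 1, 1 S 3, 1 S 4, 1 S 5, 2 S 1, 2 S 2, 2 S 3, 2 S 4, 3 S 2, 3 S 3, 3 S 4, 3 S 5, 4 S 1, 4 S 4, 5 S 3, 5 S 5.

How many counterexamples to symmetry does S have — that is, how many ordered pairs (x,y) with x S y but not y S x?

Enumerating: (0,2), (0,3), (0,4), (0,5), (1,0), (1,3), (1,5), (2,1), (2,4), (3,4).

10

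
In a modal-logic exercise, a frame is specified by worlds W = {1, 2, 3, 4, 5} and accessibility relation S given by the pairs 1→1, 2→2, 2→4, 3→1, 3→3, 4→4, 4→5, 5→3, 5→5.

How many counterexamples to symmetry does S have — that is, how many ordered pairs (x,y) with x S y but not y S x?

4

Enumerating: (2,4), (3,1), (4,5), (5,3).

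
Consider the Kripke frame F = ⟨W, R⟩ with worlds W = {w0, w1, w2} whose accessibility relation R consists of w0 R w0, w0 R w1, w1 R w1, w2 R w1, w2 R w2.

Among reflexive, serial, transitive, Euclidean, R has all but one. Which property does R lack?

Reflexive: yes — every world is R-related to itself.
Serial: yes — every world has a successor (e.g. w0 R w0).
Transitive: yes — every two-step R-path is closed by a direct edge.
Euclidean: no — w0 R w1 and w0 R w0, but not w1 R w0.
Only Euclidean fails.

Euclidean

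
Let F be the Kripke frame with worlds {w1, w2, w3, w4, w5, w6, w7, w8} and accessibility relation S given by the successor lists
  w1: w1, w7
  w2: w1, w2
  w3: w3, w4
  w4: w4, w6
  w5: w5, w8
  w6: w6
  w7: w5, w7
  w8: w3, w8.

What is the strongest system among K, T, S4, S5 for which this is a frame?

T

Reflexive (axiom T): yes — every world is S-related to itself.
Transitive (axiom 4): no — w1 S w7 and w7 S w5, but not w1 S w5.
Euclidean (axiom 5): no — w1 S w7 and w1 S w1, but not w7 S w1.
So F validates K, T; S4 would additionally require S to be transitive. The strongest is T.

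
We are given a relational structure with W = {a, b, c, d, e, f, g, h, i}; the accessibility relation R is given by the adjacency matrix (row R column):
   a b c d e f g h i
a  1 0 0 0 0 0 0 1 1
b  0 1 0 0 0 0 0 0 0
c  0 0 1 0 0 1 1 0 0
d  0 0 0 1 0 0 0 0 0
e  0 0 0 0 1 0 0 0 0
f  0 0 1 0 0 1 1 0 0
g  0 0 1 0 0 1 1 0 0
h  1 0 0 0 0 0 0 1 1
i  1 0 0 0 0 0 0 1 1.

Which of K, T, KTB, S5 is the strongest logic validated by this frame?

S5

Reflexive (axiom T): yes — every world is R-related to itself.
Symmetric (axiom B): yes — every pair in R has its reverse in R.
Euclidean (axiom 5): yes — any two successors of a common world are R-related.
So F validates K, T, KTB, S5. The strongest is S5.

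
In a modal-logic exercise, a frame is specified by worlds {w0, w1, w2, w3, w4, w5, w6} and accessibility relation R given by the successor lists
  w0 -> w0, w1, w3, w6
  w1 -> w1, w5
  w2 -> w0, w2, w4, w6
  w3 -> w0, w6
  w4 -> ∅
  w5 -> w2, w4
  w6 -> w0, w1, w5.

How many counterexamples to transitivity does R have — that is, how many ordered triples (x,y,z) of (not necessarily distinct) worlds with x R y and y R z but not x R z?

18

Enumerating: (w0,w1,w5), (w0,w6,w5), (w1,w5,w2), (w1,w5,w4), (w2,w0,w1), (w2,w0,w3), (w2,w6,w1), (w2,w6,w5), (w3,w0,w1), (w3,w0,w3), (w3,w6,w1), (w3,w6,w5), (w5,w2,w0), (w5,w2,w6), (w6,w0,w3), (w6,w0,w6), (w6,w5,w2), (w6,w5,w4).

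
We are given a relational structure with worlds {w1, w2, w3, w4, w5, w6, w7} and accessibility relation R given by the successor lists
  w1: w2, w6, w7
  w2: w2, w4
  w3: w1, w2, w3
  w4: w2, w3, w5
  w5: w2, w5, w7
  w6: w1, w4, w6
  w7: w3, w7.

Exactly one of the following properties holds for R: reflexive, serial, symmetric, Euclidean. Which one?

Reflexive: no — w1 is not related to itself.
Serial: yes — every world has a successor (e.g. w1 R w2).
Symmetric: no — w1 R w2 but not w2 R w1.
Euclidean: no — w1 R w2 and w1 R w6, but not w2 R w6.
Only serial holds.

serial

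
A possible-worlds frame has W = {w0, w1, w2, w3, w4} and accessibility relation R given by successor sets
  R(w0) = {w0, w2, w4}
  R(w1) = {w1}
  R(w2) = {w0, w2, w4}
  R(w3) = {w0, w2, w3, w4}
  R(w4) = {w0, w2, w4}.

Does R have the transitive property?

Yes

Transitive: yes — every two-step R-path is closed by a direct edge.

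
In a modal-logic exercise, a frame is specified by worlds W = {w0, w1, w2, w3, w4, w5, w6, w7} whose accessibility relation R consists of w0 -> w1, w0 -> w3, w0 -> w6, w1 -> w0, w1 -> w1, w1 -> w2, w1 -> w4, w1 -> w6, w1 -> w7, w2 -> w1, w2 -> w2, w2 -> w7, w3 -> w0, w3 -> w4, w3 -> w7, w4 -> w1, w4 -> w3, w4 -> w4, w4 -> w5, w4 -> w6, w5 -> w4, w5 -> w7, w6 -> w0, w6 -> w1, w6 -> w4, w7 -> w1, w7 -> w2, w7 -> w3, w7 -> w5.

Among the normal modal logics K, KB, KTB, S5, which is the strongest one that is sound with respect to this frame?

Symmetric (axiom B): yes — every pair in R has its reverse in R.
Reflexive (axiom T): no — w0 is not related to itself.
Euclidean (axiom 5): no — w0 R w1 and w0 R w3, but not w1 R w3.
So F validates K, KB; KTB would additionally require R to be reflexive. The strongest is KB.

KB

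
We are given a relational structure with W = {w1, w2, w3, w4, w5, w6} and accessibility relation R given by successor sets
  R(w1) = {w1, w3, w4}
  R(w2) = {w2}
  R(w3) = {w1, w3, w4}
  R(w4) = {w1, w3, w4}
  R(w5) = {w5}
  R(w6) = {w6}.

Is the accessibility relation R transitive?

Transitive: yes — every two-step R-path is closed by a direct edge.

Yes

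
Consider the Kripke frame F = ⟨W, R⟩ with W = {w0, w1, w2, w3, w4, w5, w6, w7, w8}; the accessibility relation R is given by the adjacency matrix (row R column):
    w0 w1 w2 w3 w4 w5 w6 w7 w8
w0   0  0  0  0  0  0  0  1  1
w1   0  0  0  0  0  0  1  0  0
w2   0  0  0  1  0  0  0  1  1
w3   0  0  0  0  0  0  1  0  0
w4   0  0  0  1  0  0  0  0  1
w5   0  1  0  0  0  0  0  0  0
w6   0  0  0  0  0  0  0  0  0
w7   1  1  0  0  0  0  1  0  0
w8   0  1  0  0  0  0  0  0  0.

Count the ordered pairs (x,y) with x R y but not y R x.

12

Enumerating: (w0,w8), (w1,w6), (w2,w3), (w2,w7), (w2,w8), (w3,w6), (w4,w3), (w4,w8), (w5,w1), (w7,w1), (w7,w6), (w8,w1).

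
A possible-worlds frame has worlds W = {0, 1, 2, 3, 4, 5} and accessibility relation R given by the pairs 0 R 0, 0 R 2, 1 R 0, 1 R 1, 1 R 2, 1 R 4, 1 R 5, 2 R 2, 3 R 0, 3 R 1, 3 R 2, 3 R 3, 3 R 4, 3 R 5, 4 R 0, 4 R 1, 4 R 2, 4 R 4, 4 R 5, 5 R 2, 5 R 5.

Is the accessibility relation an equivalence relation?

No

Reflexive: yes — every world is R-related to itself.
Symmetric: no — 0 R 2 but not 2 R 0.
Transitive: yes — every two-step R-path is closed by a direct edge.
So R is not an equivalence relation.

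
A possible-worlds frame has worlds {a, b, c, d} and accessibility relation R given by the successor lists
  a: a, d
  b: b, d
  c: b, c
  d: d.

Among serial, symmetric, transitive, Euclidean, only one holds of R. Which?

serial

Serial: yes — every world has a successor (e.g. a R a).
Symmetric: no — a R d but not d R a.
Transitive: no — c R b and b R d, but not c R d.
Euclidean: no — a R d and a R a, but not d R a.
Only serial holds.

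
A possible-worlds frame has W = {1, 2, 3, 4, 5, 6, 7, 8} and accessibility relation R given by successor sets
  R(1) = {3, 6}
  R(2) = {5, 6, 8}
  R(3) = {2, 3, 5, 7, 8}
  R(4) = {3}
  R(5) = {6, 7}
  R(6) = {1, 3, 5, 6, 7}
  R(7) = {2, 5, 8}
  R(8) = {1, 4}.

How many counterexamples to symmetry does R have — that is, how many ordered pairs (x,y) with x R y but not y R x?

15

Enumerating: (1,3), (2,5), (2,6), (2,8), (3,2), (3,5), (3,7), (3,8), (4,3), (6,3), (6,7), (7,2), (7,8), (8,1), (8,4).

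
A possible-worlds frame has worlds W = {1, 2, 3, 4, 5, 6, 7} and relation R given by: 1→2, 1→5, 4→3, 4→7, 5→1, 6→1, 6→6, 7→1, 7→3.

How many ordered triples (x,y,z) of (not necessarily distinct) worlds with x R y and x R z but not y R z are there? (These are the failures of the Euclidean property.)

Enumerating: (1,2,2), (1,2,5), (1,5,2), (1,5,5), (4,3,3), (4,3,7), (4,7,7), (5,1,1), (6,1,1), (6,1,6), (7,1,1), (7,1,3), (7,3,1), (7,3,3).

14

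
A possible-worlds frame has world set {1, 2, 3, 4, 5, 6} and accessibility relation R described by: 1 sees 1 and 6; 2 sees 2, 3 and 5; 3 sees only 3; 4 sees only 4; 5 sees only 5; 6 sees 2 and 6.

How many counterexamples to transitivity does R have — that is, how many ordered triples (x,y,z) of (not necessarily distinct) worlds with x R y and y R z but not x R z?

3

Enumerating: (1,6,2), (6,2,3), (6,2,5).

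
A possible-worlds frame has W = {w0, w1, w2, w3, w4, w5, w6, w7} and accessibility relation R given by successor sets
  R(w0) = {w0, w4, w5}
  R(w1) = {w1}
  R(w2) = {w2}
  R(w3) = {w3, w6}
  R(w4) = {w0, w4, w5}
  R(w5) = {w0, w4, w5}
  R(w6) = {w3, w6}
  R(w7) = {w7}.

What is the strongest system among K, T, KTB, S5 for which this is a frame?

S5

Reflexive (axiom T): yes — every world is R-related to itself.
Symmetric (axiom B): yes — every pair in R has its reverse in R.
Euclidean (axiom 5): yes — any two successors of a common world are R-related.
So F validates K, T, KTB, S5. The strongest is S5.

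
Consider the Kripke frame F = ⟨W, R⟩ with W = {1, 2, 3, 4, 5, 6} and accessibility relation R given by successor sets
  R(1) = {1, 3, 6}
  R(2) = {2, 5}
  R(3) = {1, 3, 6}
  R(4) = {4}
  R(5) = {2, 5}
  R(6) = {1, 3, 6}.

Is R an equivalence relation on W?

Reflexive: yes — every world is R-related to itself.
Symmetric: yes — every pair in R has its reverse in R.
Transitive: yes — every two-step R-path is closed by a direct edge.
So R is an equivalence relation.

Yes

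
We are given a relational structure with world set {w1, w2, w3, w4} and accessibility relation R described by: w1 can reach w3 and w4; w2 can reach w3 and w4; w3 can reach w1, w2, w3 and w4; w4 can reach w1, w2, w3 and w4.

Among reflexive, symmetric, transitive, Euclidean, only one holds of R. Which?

Reflexive: no — w1 is not related to itself.
Symmetric: yes — every pair in R has its reverse in R.
Transitive: no — w1 R w3 and w3 R w2, but not w1 R w2.
Euclidean: no — w3 R w1 and w3 R w2, but not w1 R w2.
Only symmetric holds.

symmetric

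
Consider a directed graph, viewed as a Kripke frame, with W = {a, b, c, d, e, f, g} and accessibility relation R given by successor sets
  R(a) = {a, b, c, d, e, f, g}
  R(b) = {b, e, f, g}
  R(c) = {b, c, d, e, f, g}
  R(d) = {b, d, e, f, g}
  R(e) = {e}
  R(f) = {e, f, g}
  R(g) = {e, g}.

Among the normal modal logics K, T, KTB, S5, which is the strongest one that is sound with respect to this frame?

T

Reflexive (axiom T): yes — every world is R-related to itself.
Symmetric (axiom B): no — a R b but not b R a.
Euclidean (axiom 5): no — a R b and a R c, but not b R c.
So F validates K, T; KTB would additionally require R to be symmetric. The strongest is T.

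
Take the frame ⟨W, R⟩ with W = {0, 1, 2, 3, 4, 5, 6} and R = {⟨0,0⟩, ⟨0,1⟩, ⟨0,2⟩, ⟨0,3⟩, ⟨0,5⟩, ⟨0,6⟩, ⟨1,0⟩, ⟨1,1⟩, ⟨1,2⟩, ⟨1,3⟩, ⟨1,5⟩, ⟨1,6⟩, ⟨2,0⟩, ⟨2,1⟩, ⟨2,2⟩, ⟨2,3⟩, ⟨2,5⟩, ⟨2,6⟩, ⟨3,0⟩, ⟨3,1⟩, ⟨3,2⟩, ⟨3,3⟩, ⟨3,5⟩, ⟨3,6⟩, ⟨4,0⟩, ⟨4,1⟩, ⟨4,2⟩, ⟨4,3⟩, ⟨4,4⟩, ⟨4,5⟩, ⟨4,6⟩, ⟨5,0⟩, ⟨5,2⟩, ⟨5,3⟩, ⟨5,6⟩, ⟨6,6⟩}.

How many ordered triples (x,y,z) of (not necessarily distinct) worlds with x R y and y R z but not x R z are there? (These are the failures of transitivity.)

6

Enumerating: (5,0,1), (5,0,5), (5,2,1), (5,2,5), (5,3,1), (5,3,5).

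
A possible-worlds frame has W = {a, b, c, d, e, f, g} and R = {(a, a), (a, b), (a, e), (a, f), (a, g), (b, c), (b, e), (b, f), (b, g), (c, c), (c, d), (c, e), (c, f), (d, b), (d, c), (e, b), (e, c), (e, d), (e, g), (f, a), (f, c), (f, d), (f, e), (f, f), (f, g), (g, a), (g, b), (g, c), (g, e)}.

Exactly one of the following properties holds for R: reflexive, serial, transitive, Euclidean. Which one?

Reflexive: no — b is not related to itself.
Serial: yes — every world has a successor (e.g. a R a).
Transitive: no — a R b and b R c, but not a R c.
Euclidean: no — a R e and a R f, but not e R f.
Only serial holds.

serial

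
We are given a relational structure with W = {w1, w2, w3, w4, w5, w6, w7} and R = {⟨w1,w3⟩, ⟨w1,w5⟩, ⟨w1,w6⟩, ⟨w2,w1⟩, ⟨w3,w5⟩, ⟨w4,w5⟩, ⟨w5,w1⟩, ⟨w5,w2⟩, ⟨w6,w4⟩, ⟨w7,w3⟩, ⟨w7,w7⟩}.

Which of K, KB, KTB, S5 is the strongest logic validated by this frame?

K

Symmetric (axiom B): no — w1 R w3 but not w3 R w1.
Reflexive (axiom T): no — w1 is not related to itself.
Euclidean (axiom 5): no — w1 R w3 and w1 R w6, but not w3 R w6.
So F validates K; KB would additionally require R to be symmetric. The strongest is K.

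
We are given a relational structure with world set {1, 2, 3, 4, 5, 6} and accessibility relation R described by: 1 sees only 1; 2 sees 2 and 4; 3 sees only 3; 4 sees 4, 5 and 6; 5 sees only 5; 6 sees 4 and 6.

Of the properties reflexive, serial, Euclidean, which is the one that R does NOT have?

Euclidean

Reflexive: yes — every world is R-related to itself.
Serial: yes — every world has a successor (e.g. 1 R 1).
Euclidean: no — 4 R 5 and 4 R 6, but not 5 R 6.
Only Euclidean fails.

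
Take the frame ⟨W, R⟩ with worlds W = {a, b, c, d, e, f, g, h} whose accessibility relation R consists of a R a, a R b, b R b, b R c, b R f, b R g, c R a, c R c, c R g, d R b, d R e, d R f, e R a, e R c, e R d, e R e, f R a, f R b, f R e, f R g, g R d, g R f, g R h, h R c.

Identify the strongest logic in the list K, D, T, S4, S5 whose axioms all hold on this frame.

D

Serial (axiom D): yes — every world has a successor (e.g. a R a).
Reflexive (axiom T): no — d is not related to itself.
Transitive (axiom 4): no — a R b and b R c, but not a R c.
Euclidean (axiom 5): no — b R c and b R f, but not c R f.
So F validates K, D; T would additionally require R to be reflexive. The strongest is D.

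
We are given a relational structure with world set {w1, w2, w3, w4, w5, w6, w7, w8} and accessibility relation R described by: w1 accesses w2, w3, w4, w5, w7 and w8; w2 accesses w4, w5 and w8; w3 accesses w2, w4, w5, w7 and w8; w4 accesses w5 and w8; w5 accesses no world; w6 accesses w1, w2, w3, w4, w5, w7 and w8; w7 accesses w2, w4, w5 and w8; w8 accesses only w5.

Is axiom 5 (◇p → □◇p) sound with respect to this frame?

No

Axiom 5 corresponds to the accessibility relation being Euclidean.
Euclidean: no — w1 R w2 and w1 R w3, but not w2 R w3.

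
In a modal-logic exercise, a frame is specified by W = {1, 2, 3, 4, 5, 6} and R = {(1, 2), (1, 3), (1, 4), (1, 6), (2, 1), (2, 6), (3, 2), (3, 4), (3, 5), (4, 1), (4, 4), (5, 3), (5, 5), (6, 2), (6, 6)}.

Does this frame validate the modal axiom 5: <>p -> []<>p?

The schema 5 characterises exactly the Euclidean frames.
Euclidean: no — 1 R 2 and 1 R 3, but not 2 R 3.

No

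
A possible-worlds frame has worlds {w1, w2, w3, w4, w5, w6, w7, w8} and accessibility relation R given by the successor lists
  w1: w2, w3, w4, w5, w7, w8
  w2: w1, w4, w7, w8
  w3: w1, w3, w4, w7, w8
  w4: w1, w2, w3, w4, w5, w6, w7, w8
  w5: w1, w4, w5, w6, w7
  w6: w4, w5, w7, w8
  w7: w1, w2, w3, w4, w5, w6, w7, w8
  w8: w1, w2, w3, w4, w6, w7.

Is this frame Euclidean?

Euclidean: no — w1 R w2 and w1 R w3, but not w2 R w3.

No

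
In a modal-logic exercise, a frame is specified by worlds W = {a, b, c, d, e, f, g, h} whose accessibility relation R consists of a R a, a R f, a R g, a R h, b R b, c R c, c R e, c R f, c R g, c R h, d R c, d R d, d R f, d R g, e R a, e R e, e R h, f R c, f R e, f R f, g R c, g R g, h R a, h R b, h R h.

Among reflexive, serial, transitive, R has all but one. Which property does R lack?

Reflexive: yes — every world is R-related to itself.
Serial: yes — every world has a successor (e.g. a R a).
Transitive: no — a R f and f R c, but not a R c.
Only transitive fails.

transitive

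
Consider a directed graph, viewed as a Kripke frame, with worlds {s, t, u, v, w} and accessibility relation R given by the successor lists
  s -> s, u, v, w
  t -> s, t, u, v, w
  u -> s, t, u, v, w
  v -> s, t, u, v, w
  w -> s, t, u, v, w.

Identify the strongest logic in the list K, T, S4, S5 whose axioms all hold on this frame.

Reflexive (axiom T): yes — every world is R-related to itself.
Transitive (axiom 4): no — s R u and u R t, but not s R t.
Euclidean (axiom 5): no — u R s and u R t, but not s R t.
So F validates K, T; S4 would additionally require R to be transitive. The strongest is T.

T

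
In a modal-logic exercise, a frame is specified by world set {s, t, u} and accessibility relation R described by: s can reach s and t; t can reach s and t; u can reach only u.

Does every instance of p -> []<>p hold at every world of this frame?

The schema B characterises exactly the symmetric frames.
Symmetric: yes — every pair in R has its reverse in R.

Yes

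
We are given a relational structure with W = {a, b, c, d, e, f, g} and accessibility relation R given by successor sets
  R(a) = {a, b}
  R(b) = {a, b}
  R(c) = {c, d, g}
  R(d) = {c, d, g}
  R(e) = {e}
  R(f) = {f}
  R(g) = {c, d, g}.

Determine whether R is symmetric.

Yes

Symmetric: yes — every pair in R has its reverse in R.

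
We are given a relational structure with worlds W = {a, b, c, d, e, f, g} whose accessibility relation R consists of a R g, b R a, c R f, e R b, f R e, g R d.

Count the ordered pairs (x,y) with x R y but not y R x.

6

Enumerating: (a,g), (b,a), (c,f), (e,b), (f,e), (g,d).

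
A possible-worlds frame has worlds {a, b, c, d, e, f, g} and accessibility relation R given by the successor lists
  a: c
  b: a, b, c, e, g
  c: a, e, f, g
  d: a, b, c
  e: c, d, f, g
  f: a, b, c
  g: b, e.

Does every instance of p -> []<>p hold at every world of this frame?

By correspondence theory, B is valid on a frame iff R is symmetric.
Symmetric: no — b R a but not a R b.

No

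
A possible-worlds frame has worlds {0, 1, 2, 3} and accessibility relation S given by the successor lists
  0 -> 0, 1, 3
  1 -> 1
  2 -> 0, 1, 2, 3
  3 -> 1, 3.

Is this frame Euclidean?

Euclidean: no — 0 S 1 and 0 S 3, but not 1 S 3.

No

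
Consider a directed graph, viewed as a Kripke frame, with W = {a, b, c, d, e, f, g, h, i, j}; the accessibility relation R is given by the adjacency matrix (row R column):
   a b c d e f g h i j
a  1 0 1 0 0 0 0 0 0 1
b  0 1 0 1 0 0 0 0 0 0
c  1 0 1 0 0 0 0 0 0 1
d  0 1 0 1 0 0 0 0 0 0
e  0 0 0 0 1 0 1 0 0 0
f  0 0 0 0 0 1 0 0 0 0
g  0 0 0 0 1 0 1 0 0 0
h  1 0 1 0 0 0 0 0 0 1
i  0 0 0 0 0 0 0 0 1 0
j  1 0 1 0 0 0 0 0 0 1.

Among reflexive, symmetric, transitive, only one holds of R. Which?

Reflexive: no — h is not related to itself.
Symmetric: no — h R a but not a R h.
Transitive: yes — every two-step R-path is closed by a direct edge.
Only transitive holds.

transitive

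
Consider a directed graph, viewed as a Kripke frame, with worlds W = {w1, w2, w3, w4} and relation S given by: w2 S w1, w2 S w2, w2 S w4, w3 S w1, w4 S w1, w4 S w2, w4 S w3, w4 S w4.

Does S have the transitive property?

Transitive: no — w2 S w4 and w4 S w3, but not w2 S w3.

No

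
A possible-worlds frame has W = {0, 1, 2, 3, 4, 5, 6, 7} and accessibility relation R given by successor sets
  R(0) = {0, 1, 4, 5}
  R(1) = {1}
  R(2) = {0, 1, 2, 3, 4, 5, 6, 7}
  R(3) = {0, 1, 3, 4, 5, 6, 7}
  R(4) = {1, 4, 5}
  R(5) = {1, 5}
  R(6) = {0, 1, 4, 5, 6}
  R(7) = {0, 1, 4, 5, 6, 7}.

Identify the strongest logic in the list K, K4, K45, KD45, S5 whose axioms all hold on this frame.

K4

Transitive (axiom 4): yes — every two-step R-path is closed by a direct edge.
Euclidean (axiom 5): no — 0 R 1 and 0 R 4, but not 1 R 4.
Serial (axiom D): yes — every world has a successor (e.g. 0 R 0).
Reflexive (axiom T): yes — every world is R-related to itself.
So F validates K, K4; K45 would additionally require R to be Euclidean. The strongest is K4.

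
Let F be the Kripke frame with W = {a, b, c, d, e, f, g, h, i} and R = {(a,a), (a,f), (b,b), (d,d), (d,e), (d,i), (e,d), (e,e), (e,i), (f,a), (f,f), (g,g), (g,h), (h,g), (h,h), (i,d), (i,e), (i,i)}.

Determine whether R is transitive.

Transitive: yes — every two-step R-path is closed by a direct edge.

Yes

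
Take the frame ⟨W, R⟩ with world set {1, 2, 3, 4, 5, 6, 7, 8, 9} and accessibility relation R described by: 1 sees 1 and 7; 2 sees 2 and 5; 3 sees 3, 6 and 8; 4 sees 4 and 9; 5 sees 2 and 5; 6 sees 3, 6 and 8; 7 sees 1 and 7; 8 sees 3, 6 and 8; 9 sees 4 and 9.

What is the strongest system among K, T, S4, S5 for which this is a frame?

Reflexive (axiom T): yes — every world is R-related to itself.
Transitive (axiom 4): yes — every two-step R-path is closed by a direct edge.
Euclidean (axiom 5): yes — any two successors of a common world are R-related.
So F validates K, T, S4, S5. The strongest is S5.

S5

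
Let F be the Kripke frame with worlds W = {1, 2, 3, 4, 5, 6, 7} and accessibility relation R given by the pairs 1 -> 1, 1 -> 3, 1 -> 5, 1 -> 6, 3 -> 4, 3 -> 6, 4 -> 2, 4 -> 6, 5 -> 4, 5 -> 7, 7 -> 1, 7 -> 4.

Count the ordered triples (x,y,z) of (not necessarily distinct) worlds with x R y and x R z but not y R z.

Enumerating: (1,3,1), (1,3,3), (1,3,5), (1,5,1), (1,5,3), (1,5,5), (1,5,6), (1,6,1), (1,6,3), (1,6,5), (1,6,6), (3,4,4), … and 12 more.
Total: 24.

24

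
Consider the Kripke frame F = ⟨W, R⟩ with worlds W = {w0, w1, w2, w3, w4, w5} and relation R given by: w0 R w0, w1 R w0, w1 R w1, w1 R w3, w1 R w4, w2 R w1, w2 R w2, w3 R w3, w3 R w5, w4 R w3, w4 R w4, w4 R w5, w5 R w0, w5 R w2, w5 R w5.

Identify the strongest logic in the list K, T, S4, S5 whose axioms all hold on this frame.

Reflexive (axiom T): yes — every world is R-related to itself.
Transitive (axiom 4): no — w1 R w3 and w3 R w5, but not w1 R w5.
Euclidean (axiom 5): no — w1 R w0 and w1 R w3, but not w0 R w3.
So F validates K, T; S4 would additionally require R to be transitive. The strongest is T.

T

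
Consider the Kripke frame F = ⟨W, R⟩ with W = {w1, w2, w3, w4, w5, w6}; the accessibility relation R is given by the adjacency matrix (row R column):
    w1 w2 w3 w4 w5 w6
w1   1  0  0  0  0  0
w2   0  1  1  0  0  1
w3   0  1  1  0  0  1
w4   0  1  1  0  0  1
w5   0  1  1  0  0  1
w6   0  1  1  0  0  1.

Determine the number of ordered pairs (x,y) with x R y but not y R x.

Enumerating: (w4,w2), (w4,w3), (w4,w6), (w5,w2), (w5,w3), (w5,w6).

6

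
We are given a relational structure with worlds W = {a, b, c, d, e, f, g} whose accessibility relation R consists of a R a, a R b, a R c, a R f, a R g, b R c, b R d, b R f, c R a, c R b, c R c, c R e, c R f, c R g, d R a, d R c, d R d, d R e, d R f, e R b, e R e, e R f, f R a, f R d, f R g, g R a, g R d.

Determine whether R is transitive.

No

Transitive: no — a R b and b R d, but not a R d.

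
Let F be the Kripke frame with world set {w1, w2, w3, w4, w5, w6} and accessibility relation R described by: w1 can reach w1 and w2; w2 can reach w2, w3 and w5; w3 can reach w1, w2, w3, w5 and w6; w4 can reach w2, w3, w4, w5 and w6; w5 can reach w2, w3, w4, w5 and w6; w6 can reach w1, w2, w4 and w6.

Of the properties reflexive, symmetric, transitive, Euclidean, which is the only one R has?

Reflexive: yes — every world is R-related to itself.
Symmetric: no — w1 R w2 but not w2 R w1.
Transitive: no — w1 R w2 and w2 R w3, but not w1 R w3.
Euclidean: no — w3 R w1 and w3 R w5, but not w1 R w5.
Only reflexive holds.

reflexive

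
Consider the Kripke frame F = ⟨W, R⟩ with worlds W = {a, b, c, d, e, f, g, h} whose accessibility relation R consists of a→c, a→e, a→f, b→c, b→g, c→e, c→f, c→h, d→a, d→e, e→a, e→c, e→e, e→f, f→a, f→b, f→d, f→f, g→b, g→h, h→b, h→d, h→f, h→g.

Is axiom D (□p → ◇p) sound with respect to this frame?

Axiom D corresponds to the accessibility relation being serial.
Serial: yes — every world has a successor (e.g. a R c).

Yes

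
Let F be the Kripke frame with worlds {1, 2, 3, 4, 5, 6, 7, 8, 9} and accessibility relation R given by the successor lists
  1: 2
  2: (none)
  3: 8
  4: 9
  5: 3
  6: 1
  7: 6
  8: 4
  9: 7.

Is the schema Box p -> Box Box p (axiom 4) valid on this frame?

The schema 4 characterises exactly the transitive frames.
Transitive: no — 3 R 8 and 8 R 4, but not 3 R 4.

No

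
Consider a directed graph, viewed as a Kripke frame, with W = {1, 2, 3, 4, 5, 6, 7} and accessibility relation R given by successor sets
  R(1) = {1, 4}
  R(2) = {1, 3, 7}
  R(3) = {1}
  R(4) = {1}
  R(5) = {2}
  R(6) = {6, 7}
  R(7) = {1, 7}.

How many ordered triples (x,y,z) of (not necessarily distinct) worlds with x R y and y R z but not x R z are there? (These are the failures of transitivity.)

8

Enumerating: (2,1,4), (3,1,4), (4,1,4), (5,2,1), (5,2,3), (5,2,7), (6,7,1), (7,1,4).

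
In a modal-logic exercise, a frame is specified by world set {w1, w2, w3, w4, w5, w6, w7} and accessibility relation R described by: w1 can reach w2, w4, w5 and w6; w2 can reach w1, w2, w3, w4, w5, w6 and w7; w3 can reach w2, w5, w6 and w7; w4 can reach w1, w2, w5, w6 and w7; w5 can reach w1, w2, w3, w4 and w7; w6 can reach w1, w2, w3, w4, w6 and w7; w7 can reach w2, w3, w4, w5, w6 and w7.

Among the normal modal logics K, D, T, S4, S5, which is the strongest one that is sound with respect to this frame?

D

Serial (axiom D): yes — every world has a successor (e.g. w1 R w2).
Reflexive (axiom T): no — w1 is not related to itself.
Transitive (axiom 4): no — w1 R w2 and w2 R w3, but not w1 R w3.
Euclidean (axiom 5): no — w1 R w5 and w1 R w6, but not w5 R w6.
So F validates K, D; T would additionally require R to be reflexive. The strongest is D.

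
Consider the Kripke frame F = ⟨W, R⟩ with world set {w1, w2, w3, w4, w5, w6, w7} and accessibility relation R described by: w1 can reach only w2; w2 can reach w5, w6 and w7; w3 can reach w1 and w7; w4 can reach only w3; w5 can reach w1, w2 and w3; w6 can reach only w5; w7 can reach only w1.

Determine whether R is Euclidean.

No

Euclidean: no — w2 R w5 and w2 R w6, but not w5 R w6.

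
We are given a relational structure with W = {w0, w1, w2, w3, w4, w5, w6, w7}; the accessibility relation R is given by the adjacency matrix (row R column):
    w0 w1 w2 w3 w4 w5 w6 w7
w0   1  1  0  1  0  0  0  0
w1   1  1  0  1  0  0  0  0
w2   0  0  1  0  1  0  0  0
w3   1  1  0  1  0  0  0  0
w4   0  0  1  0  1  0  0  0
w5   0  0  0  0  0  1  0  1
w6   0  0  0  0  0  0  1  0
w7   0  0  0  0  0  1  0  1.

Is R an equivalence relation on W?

Reflexive: yes — every world is R-related to itself.
Symmetric: yes — every pair in R has its reverse in R.
Transitive: yes — every two-step R-path is closed by a direct edge.
So R is an equivalence relation.

Yes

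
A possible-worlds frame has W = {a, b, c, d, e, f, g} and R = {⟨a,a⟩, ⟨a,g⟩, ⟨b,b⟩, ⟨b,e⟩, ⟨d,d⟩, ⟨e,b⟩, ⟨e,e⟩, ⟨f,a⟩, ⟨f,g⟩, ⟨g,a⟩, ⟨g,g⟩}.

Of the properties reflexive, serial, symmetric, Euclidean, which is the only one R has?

Reflexive: no — c is not related to itself.
Serial: no — c has no R-successor.
Symmetric: no — f R a but not a R f.
Euclidean: yes — any two successors of a common world are R-related.
Only Euclidean holds.

Euclidean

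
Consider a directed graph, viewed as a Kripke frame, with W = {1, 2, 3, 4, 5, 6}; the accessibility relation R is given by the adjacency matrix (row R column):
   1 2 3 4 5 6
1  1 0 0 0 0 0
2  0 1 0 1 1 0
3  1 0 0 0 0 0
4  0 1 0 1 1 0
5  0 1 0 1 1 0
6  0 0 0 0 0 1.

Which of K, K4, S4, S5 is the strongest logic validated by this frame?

K4

Transitive (axiom 4): yes — every two-step R-path is closed by a direct edge.
Reflexive (axiom T): no — 3 is not related to itself.
Euclidean (axiom 5): yes — any two successors of a common world are R-related.
So F validates K, K4; S4 would additionally require R to be reflexive. The strongest is K4.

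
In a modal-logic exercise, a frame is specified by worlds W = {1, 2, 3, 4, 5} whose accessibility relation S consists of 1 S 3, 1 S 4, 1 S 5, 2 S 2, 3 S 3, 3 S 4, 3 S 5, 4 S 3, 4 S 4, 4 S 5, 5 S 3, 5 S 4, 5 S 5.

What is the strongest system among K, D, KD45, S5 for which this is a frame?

Serial (axiom D): yes — every world has a successor (e.g. 1 S 3).
Euclidean (axiom 5): yes — any two successors of a common world are S-related.
Transitive (axiom 4): yes — every two-step S-path is closed by a direct edge.
Reflexive (axiom T): no — 1 is not related to itself.
So F validates K, D, KD45; S5 would additionally require S to be reflexive. The strongest is KD45.

KD45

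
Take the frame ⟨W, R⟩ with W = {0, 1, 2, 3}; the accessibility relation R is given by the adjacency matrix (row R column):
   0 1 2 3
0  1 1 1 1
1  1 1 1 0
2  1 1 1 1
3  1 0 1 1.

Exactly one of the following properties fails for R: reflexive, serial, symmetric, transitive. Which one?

transitive

Reflexive: yes — every world is R-related to itself.
Serial: yes — every world has a successor (e.g. 0 R 0).
Symmetric: yes — every pair in R has its reverse in R.
Transitive: no — 1 R 0 and 0 R 3, but not 1 R 3.
Only transitive fails.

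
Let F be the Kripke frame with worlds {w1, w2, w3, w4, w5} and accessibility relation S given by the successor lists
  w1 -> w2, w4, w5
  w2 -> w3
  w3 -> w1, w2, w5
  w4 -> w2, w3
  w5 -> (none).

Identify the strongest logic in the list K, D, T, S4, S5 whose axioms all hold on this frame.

K

Serial (axiom D): no — w5 has no S-successor.
Reflexive (axiom T): no — w1 is not related to itself.
Transitive (axiom 4): no — w1 S w2 and w2 S w3, but not w1 S w3.
Euclidean (axiom 5): no — w1 S w2 and w1 S w4, but not w2 S w4.
So F validates K; D would additionally require S to be serial. The strongest is K.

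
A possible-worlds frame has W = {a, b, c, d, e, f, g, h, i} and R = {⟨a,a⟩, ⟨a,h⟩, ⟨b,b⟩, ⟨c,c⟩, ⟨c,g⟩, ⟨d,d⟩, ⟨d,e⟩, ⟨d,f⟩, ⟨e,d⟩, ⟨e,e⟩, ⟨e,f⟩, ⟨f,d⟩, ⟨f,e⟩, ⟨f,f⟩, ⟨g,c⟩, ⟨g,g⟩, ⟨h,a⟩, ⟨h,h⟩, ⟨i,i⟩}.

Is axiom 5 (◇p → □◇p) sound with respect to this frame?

The schema 5 characterises exactly the Euclidean frames.
Euclidean: yes — any two successors of a common world are R-related.

Yes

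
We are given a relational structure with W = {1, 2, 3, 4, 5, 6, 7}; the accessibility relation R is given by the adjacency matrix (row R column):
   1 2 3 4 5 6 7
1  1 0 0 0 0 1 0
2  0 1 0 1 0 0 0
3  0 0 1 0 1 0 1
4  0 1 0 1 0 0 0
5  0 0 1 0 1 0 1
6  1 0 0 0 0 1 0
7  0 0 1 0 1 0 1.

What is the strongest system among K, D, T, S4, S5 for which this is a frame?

Serial (axiom D): yes — every world has a successor (e.g. 1 R 1).
Reflexive (axiom T): yes — every world is R-related to itself.
Transitive (axiom 4): yes — every two-step R-path is closed by a direct edge.
Euclidean (axiom 5): yes — any two successors of a common world are R-related.
So F validates K, D, T, S4, S5. The strongest is S5.

S5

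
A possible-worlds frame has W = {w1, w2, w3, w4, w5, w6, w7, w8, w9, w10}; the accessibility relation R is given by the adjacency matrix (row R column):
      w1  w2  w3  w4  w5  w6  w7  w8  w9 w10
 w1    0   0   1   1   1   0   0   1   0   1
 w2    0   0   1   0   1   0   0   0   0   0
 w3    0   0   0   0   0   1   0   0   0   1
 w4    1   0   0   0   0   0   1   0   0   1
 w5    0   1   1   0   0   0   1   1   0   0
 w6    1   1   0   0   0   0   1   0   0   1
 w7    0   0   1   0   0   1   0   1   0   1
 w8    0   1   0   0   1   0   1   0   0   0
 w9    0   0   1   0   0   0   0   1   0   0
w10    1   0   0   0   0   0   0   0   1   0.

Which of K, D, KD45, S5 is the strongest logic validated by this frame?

Serial (axiom D): yes — every world has a successor (e.g. w1 R w10).
Euclidean (axiom 5): no — w1 R w10 and w1 R w3, but not w10 R w3.
Transitive (axiom 4): no — w1 R w10 and w10 R w9, but not w1 R w9.
Reflexive (axiom T): no — w1 is not related to itself.
So F validates K, D; KD45 would additionally require R to be Euclidean and transitive. The strongest is D.

D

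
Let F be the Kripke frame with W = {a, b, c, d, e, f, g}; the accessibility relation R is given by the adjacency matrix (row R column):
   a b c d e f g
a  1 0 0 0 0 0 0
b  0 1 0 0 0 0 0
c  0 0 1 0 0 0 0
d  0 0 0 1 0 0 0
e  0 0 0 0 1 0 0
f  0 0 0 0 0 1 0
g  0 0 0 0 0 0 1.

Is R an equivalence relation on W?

Yes

Reflexive: yes — every world is R-related to itself.
Symmetric: yes — every pair in R has its reverse in R.
Transitive: yes — every two-step R-path is closed by a direct edge.
So R is an equivalence relation.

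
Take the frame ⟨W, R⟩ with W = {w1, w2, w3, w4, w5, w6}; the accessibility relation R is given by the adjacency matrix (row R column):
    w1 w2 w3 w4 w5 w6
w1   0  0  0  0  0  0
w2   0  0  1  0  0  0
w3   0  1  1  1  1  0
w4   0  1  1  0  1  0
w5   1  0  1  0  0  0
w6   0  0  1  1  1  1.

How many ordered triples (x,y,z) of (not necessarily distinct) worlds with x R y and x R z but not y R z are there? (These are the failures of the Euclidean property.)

20

Enumerating: (w3,w2,w2), (w3,w2,w4), (w3,w2,w5), (w3,w4,w4), (w3,w5,w2), (w3,w5,w4), (w3,w5,w5), (w4,w2,w2), (w4,w2,w5), (w4,w5,w2), (w4,w5,w5), (w5,w1,w1), … and 8 more.
Total: 20.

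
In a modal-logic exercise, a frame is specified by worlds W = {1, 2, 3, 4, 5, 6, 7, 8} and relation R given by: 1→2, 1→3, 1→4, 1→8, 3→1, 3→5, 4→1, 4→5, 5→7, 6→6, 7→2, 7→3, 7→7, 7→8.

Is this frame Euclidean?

No

Euclidean: no — 1 R 2 and 1 R 3, but not 2 R 3.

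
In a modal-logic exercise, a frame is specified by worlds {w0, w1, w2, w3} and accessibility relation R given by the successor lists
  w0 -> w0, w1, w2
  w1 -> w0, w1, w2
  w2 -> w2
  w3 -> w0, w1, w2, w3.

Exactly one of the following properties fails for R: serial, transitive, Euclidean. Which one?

Euclidean

Serial: yes — every world has a successor (e.g. w0 R w0).
Transitive: yes — every two-step R-path is closed by a direct edge.
Euclidean: no — w0 R w2 and w0 R w1, but not w2 R w1.
Only Euclidean fails.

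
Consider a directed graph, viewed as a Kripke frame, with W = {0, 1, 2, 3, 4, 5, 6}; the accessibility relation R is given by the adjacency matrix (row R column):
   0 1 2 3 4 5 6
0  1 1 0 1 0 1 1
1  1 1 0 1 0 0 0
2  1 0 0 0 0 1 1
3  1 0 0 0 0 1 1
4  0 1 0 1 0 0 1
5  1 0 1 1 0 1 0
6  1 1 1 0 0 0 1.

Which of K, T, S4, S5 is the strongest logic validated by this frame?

Reflexive (axiom T): no — 2 is not related to itself.
Transitive (axiom 4): no — 0 R 5 and 5 R 2, but not 0 R 2.
Euclidean (axiom 5): no — 0 R 1 and 0 R 5, but not 1 R 5.
So F validates K; T would additionally require R to be reflexive. The strongest is K.

K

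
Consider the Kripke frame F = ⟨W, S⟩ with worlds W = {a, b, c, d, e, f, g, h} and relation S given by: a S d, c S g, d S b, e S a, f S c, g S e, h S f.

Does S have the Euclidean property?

No

Euclidean: no — a S d and a S d, but not d S d.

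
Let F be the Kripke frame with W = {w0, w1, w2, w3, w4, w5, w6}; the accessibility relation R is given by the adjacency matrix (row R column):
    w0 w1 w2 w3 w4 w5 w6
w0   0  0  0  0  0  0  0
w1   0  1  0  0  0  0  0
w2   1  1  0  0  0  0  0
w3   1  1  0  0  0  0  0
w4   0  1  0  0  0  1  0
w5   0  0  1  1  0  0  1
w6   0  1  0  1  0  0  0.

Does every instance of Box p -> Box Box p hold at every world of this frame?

By correspondence theory, 4 is valid on a frame iff R is transitive.
Transitive: no — w4 R w5 and w5 R w2, but not w4 R w2.

No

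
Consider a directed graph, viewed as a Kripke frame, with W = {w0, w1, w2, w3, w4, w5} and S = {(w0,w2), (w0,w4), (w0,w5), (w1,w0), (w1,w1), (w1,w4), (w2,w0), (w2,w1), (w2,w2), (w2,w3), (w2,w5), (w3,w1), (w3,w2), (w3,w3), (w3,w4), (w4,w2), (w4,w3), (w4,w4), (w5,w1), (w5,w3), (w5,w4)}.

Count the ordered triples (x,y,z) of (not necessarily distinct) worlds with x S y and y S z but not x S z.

24

Enumerating: (w0,w2,w0), (w0,w2,w1), (w0,w2,w3), (w0,w4,w3), (w0,w5,w1), (w0,w5,w3), (w1,w0,w2), (w1,w0,w5), (w1,w4,w2), (w1,w4,w3), (w2,w0,w4), (w2,w1,w4), … and 12 more.
Total: 24.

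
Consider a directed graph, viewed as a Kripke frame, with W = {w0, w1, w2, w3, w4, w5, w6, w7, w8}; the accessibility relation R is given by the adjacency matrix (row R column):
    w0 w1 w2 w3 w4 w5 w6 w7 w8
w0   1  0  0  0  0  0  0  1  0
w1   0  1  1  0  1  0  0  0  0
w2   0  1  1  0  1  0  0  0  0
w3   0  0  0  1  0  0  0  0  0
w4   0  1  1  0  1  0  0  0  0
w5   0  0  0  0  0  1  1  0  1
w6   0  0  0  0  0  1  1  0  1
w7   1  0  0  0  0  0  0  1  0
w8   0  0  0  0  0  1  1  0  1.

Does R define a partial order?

Reflexive: yes — every world is R-related to itself.
Transitive: yes — every two-step R-path is closed by a direct edge.
Antisymmetric: no — w0 R w7 and w7 R w0 with w0 ≠ w7.
So R is not a partial order.

No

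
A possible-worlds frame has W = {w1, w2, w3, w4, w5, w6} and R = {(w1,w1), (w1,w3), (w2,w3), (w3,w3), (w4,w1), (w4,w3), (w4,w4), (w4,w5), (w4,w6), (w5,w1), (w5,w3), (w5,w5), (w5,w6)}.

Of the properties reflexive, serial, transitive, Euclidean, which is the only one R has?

Reflexive: no — w2 is not related to itself.
Serial: no — w6 has no R-successor.
Transitive: yes — every two-step R-path is closed by a direct edge.
Euclidean: no — w4 R w1 and w4 R w5, but not w1 R w5.
Only transitive holds.

transitive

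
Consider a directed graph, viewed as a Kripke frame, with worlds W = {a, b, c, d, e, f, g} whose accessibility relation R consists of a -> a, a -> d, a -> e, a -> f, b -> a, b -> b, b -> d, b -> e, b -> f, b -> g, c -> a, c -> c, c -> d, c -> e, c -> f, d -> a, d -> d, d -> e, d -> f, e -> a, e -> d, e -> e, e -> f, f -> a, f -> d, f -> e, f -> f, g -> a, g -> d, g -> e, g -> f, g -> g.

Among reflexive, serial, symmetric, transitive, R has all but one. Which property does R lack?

Reflexive: yes — every world is R-related to itself.
Serial: yes — every world has a successor (e.g. a R a).
Symmetric: no — b R a but not a R b.
Transitive: yes — every two-step R-path is closed by a direct edge.
Only symmetric fails.

symmetric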